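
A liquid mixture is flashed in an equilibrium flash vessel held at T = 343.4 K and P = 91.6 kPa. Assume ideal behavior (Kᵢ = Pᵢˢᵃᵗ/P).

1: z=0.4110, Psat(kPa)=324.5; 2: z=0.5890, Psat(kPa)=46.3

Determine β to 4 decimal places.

Raoult's law: Kᵢ = Pᵢˢᵃᵗ/P = Pᵢˢᵃᵗ/91.6.
  K_1 = 324.5/91.6 = 3.542576, K_2 = 46.3/91.6 = 0.505459
Newton–Raphson from β = 0.5:
  β = 0.5000: g = 0.07312, g' = -0.7693 → β = 0.5950
  β = 0.5950: g = 0.00310, g' = -0.7100 → β = 0.5994
Converged at β = 0.5994.

β = 0.5994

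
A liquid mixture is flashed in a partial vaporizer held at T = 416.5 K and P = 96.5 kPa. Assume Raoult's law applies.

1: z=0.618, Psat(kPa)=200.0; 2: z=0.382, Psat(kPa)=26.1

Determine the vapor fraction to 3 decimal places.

ψ = 0.491

Raoult's law: Kᵢ = Pᵢˢᵃᵗ/P = Pᵢˢᵃᵗ/96.5.
  K_1 = 200.0/96.5 = 2.07254, K_2 = 26.1/96.5 = 0.27047
Rachford–Rice: g(ψ) = Σ zᵢ(Kᵢ−1)/(1+ψ(Kᵢ−1)) = 0.
Check two-phase: ΣzᵢKᵢ = 1.384 > 1 and Σzᵢ/Kᵢ = 1.711 > 1, so g(0) = 0.384 > 0 and g(1) = -0.711 < 0.
Binary case is linear: z₁(K₁−1)(1+ψ(K₂−1)) + z₂(K₂−1)(1+ψ(K₁−1)) = 0
⇒ ψ = [z₁(K₁−1)+z₂(K₂−1)] / [−(K₁−1)(K₂−1)] = 0.3841/0.7825 = 0.491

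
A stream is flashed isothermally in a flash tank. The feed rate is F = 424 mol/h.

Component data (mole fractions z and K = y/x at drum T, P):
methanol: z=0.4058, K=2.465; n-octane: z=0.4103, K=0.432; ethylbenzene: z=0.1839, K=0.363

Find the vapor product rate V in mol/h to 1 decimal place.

Let β = V/F and solve Σ zᵢ(Kᵢ−1)/(1+β(Kᵢ−1)) = 0.
Feasibility: ΣzᵢKᵢ = 1.2443, Σzᵢ/Kᵢ = 1.6210 — both > 1, two phases present.
Iterate (Newton) starting at β = 0.5:
  β = 0.5000: g = -0.15424, g' = -0.7090 → β = 0.2825
Converged at β = 0.2825.
Then V = β·F = 0.2825·424 = 119.8 mol/h and L = F − V = 304.2 mol/h.

V = 119.8 mol/h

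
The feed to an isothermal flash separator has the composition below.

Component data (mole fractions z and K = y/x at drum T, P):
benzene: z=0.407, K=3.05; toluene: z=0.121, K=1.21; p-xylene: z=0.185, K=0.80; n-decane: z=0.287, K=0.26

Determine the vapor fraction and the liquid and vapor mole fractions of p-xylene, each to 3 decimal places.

Material balance + equilibrium reduce to Σ zᵢ(Kᵢ−1)/(1+ψ(Kᵢ−1)) = 0.
Check two-phase: ΣzᵢKᵢ = 1.610 > 1 and Σzᵢ/Kᵢ = 1.569 > 1, so g(0) = 0.610 > 0 and g(1) = -0.569 < 0.
Newton–Raphson from ψ = 0.58:
  ψ = 0.580: g = -0.0101, g' = -0.853 → ψ = 0.568
Converged at ψ = 0.568.
Compositions from xᵢ = zᵢ/(1+ψ(Kᵢ−1)), yᵢ = Kᵢxᵢ:
  benzene: x = 0.188, y = 0.573
  toluene: x = 0.108, y = 0.131
  p-xylene: x = 0.209, y = 0.167
  n-decane: x = 0.495, y = 0.129

ψ = 0.568, x_p-xylene = 0.209, y_p-xylene = 0.167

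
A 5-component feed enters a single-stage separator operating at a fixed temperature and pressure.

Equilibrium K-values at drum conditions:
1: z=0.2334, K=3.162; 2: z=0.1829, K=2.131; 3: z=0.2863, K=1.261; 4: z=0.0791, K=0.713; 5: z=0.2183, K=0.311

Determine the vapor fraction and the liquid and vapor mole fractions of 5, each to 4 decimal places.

ψ = 0.7874, x_5 = 0.4772, y_5 = 0.1484

Rachford–Rice: g(ψ) = Σ zᵢ(Kᵢ−1)/(1+ψ(Kᵢ−1)) = 0.
g(0) = ΣzᵢKᵢ − 1 = 0.6131 and g(1) = 1 − Σzᵢ/Kᵢ = -0.1996, so a root lies in (0, 1).
Iterate (Newton) starting at ψ = 0.7:
  ψ = 0.7000: g = 0.06046, g' = -0.6564 → ψ = 0.7921
  ψ = 0.7921: g = -0.00345, g' = -0.7399 → ψ = 0.7875
  ψ = 0.7875: g = -0.00001, g' = -0.7344 → ψ = 0.7874
Converged at ψ = 0.7874.
Compositions from xᵢ = zᵢ/(1+ψ(Kᵢ−1)), yᵢ = Kᵢxᵢ:
  1: x = 0.0864, y = 0.2731
  2: x = 0.0967, y = 0.2062
  3: x = 0.2375, y = 0.2995
  4: x = 0.1022, y = 0.0729
  5: x = 0.4772, y = 0.1484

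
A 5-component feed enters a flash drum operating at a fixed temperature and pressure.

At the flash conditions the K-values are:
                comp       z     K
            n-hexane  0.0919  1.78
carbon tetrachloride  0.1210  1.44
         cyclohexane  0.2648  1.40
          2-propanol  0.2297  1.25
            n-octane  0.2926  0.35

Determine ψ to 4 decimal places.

ψ = 0.3564

Rachford–Rice: g(ψ) = Σ zᵢ(Kᵢ−1)/(1+ψ(Kᵢ−1)) = 0.
g(0) = ΣzᵢKᵢ − 1 = 0.0981 and g(1) = 1 − Σzᵢ/Kᵢ = -0.3446, so a root lies in (0, 1).
Iterate (Newton) starting at ψ = 0.57:
  ψ = 0.5700: g = -0.07343, g' = -0.3928 → ψ = 0.3831
  ψ = 0.3831: g = -0.00825, g' = -0.3133 → ψ = 0.3568
  ψ = 0.3568: g = -0.00010, g' = -0.3058 → ψ = 0.3564
Converged at ψ = 0.3564.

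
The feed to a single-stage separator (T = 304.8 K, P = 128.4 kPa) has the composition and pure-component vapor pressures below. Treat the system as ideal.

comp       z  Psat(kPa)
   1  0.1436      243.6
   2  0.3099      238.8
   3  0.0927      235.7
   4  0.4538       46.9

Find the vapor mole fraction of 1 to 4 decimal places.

Raoult's law: Kᵢ = Pᵢˢᵃᵗ/P = Pᵢˢᵃᵗ/128.4.
  K_1 = 243.6/128.4 = 1.897196, K_2 = 238.8/128.4 = 1.859813, K_3 = 235.7/128.4 = 1.835670, K_4 = 46.9/128.4 = 0.365265
Material balance + equilibrium reduce to Σ zᵢ(Kᵢ−1)/(1+V/F(Kᵢ−1)) = 0.
Check two-phase: ΣzᵢKᵢ = 1.1847 > 1 and Σzᵢ/Kᵢ = 1.5352 > 1, so g(0) = 0.1847 > 0 and g(1) = -0.5352 < 0.
Newton iteration, V/F⁰ = 0.37:
  V/F = 0.3700: g = -0.01841, g' = -0.5471 → V/F = 0.3364
  V/F = 0.3364: g = -0.00011, g' = -0.5411 → V/F = 0.3362
Converged at V/F = 0.3362.
Compositions from xᵢ = zᵢ/(1+V/F(Kᵢ−1)), yᵢ = Kᵢxᵢ:
  1: x = 0.1103, y = 0.2093
  2: x = 0.2404, y = 0.4471
  3: x = 0.0724, y = 0.1328
  4: x = 0.5769, y = 0.2107

y_1 = 0.2093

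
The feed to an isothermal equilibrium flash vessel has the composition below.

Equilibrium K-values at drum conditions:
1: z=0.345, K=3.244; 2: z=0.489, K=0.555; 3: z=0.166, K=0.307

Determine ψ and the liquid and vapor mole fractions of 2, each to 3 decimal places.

ψ = 0.380, x_2 = 0.588, y_2 = 0.327

Let ψ = V/F and solve Σ zᵢ(Kᵢ−1)/(1+ψ(Kᵢ−1)) = 0.
Feasibility: ΣzᵢKᵢ = 1.442, Σzᵢ/Kᵢ = 1.528 — both > 1, two phases present.
Newton–Raphson from ψ = 0.38:
  ψ = 0.380: g = -0.0002, g' = -0.793 → ψ = 0.380
Converged at ψ = 0.380.
Compositions from xᵢ = zᵢ/(1+ψ(Kᵢ−1)), yᵢ = Kᵢxᵢ:
  1: x = 0.186, y = 0.604
  2: x = 0.588, y = 0.327
  3: x = 0.225, y = 0.069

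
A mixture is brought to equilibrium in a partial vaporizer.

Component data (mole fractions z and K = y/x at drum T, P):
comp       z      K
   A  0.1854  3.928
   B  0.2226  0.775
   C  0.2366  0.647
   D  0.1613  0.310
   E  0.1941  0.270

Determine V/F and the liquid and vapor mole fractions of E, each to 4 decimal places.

V/F = 0.1082, x_E = 0.2107, y_E = 0.0569

Newton–Raphson from V/F = 0.5:
  V/F = 0.5000: g = -0.33060, g' = -0.7551 → V/F = 0.0622
  V/F = 0.0622: g = 0.05833, g' = -1.3773 → V/F = 0.1045
  V/F = 0.1045: g = 0.00428, g' = -1.1858 → V/F = 0.1081
  V/F = 0.1081: g = 0.00002, g' = -1.1722 → V/F = 0.1082
Converged at V/F = 0.1082.
Compositions from xᵢ = zᵢ/(1+V/F(Kᵢ−1)), yᵢ = Kᵢxᵢ:
  A: x = 0.1408, y = 0.5531
  B: x = 0.2282, y = 0.1768
  C: x = 0.2460, y = 0.1592
  D: x = 0.1743, y = 0.0540
  E: x = 0.2107, y = 0.0569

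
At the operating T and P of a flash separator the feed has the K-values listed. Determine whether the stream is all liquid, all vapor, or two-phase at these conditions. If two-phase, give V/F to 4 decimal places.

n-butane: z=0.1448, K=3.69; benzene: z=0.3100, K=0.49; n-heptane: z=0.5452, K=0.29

ΣzᵢKᵢ = 0.8443; Σzᵢ/Kᵢ = 2.5519.
Since ΣzᵢKᵢ < 1 the mixture is below its bubble point — single liquid phase.

all liquid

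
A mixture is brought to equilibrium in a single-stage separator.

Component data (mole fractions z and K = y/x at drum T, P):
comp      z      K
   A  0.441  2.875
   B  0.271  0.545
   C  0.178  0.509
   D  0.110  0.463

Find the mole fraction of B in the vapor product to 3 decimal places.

y_B = 0.205

Material balance + equilibrium reduce to Σ zᵢ(Kᵢ−1)/(1+ψ(Kᵢ−1)) = 0.
Feasibility: ΣzᵢKᵢ = 1.557, Σzᵢ/Kᵢ = 1.238 — both > 1, two phases present.
Iterate (Newton) starting at ψ = 0.5:
  ψ = 0.500: g = 0.0706, g' = -0.642 → ψ = 0.610
  ψ = 0.610: g = 0.0024, g' = -0.602 → ψ = 0.614
Converged at ψ = 0.614.
Compositions from xᵢ = zᵢ/(1+ψ(Kᵢ−1)), yᵢ = Kᵢxᵢ:
  A: x = 0.205, y = 0.589
  B: x = 0.376, y = 0.205
  C: x = 0.255, y = 0.130
  D: x = 0.164, y = 0.076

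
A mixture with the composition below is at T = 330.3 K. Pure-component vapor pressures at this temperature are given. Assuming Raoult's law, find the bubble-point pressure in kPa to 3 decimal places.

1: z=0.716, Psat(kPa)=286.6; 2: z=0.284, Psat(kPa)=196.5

Pbub = 261.012 kPa

At the bubble point ψ → 0, so ΣzᵢKᵢ = 1 with Kᵢ = Pᵢˢᵃᵗ/P ⇒ P = ΣzᵢPᵢˢᵃᵗ.
P = 0.716·286.6 + 0.284·196.5 = 261.012 kPa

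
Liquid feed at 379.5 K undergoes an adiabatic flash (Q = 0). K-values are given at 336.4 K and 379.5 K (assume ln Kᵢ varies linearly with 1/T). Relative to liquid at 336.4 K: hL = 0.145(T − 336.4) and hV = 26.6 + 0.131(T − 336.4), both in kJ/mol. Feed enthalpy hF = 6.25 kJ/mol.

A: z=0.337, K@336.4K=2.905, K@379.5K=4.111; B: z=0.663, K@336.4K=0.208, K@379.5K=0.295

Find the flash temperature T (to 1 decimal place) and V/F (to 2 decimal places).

T = 351.4 K, V/F = 0.15

Adiabatic flash: solve Rachford–Rice at each trial T, then check hF = ψ·hV(T) + (1−ψ)·hL(T).
  T = 336.4 K: K = (2.905, 0.208), RR gives ψ = 0.077, H_out = 2.061 kJ/mol
  T = 379.5 K: K = (4.111, 0.295), RR gives ψ = 0.265, H_out = 13.136 kJ/mol
  T = 357.9 K: K = (3.491, 0.250), RR gives ψ = 0.183, H_out = 7.938 kJ/mol
  T = 347.1 K: K = (3.192, 0.229), RR gives ψ = 0.134, H_out = 5.108 kJ/mol
  T = 352.5 K: K = (3.340, 0.239), RR gives ψ = 0.160, H_out = 6.548 kJ/mol
  T = 349.8 K: K = (3.266, 0.234), RR gives ψ = 0.147, H_out = 5.835 kJ/mol
  T = 351.1 K: K = (3.302, 0.237), RR gives ψ = 0.153, H_out = 6.180 kJ/mol
Linear interpolation between T = 351.1 (H_out = 6.180) and T = 352.5 (H_out = 6.548) on hF = 6.25 gives T ≈ 351.4 K, at which ψ = 0.15.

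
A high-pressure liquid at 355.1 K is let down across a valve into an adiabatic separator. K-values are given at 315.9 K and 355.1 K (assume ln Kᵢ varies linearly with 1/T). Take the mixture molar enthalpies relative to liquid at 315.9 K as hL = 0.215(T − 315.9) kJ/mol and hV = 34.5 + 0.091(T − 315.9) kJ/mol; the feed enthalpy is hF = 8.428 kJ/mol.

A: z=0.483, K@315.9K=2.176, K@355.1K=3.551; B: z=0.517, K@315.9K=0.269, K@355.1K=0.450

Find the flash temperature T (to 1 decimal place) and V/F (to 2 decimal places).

T = 317.1 K, V/F = 0.24

Adiabatic flash: solve Rachford–Rice at each trial T, then check hF = ψ·hV(T) + (1−ψ)·hL(T).
  T = 315.9 K: K = (2.176, 0.269), RR gives ψ = 0.221, H_out = 7.628 kJ/mol
  T = 355.1 K: K = (3.551, 0.450), RR gives ψ = 0.676, H_out = 28.450 kJ/mol
  T = 335.5 K: K = (2.820, 0.353), RR gives ψ = 0.463, H_out = 19.051 kJ/mol
  T = 325.7 K: K = (2.487, 0.309), RR gives ψ = 0.352, H_out = 13.815 kJ/mol
  T = 320.8 K: K = (2.329, 0.289), RR gives ψ = 0.290, H_out = 10.884 kJ/mol
  T = 318.4 K: K = (2.253, 0.279), RR gives ψ = 0.257, H_out = 9.337 kJ/mol
  T = 317.1 K: K = (2.213, 0.274), RR gives ψ = 0.239, H_out = 8.462 kJ/mol
Linear interpolation between T = 315.9 (H_out = 7.628) and T = 317.1 (H_out = 8.462) on hF = 8.428 gives T ≈ 317.1 K, at which ψ = 0.24.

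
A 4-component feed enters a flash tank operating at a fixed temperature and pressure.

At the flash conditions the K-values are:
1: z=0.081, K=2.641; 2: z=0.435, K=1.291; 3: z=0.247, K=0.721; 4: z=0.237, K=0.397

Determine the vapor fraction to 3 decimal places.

Material balance + equilibrium reduce to Σ zᵢ(Kᵢ−1)/(1+ψ(Kᵢ−1)) = 0.
Feasibility: ΣzᵢKᵢ = 1.048, Σzᵢ/Kᵢ = 1.307 — both > 1, two phases present.
Newton iteration, ψ⁰ = 0.4:
  ψ = 0.400: g = -0.0723, g' = -0.283 → ψ = 0.145
  ψ = 0.145: g = 0.0005, g' = -0.301 → ψ = 0.146
Converged at ψ = 0.146.

ψ = 0.146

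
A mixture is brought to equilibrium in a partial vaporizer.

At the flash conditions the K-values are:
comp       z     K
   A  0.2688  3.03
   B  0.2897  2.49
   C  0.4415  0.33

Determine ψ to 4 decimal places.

ψ = 0.5782

Let ψ = V/F and solve Σ zᵢ(Kᵢ−1)/(1+ψ(Kᵢ−1)) = 0.
Check two-phase: ΣzᵢKᵢ = 1.6815 > 1 and Σzᵢ/Kᵢ = 1.5429 > 1, so g(0) = 0.6815 > 0 and g(1) = -0.5429 < 0.
Newton iteration, ψ⁰ = 0.43:
  ψ = 0.4300: g = 0.13892, g' = -0.9458 → ψ = 0.5769
  ψ = 0.5769: g = 0.00129, g' = -0.9476 → ψ = 0.5782
Converged at ψ = 0.5782.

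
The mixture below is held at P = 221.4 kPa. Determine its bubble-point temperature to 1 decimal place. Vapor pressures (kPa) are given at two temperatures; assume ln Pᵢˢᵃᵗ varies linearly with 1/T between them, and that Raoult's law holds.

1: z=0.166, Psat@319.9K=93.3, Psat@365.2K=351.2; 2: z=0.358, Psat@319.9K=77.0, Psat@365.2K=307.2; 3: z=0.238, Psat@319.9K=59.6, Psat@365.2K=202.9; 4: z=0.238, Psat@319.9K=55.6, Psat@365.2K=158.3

Bubble-point temperature: ΣzᵢPᵢˢᵃᵗ(T) = P. Interpolate ln Pᵢˢᵃᵗ = aᵢ + bᵢ/T.
  T = 319.9 K: ΣzᵢPᵢˢᵃᵗ = 70.47 kPa
  T = 365.2 K: ΣzᵢPᵢˢᵃᵗ = 254.24 kPa
  T = 342.5 K: ΣzᵢPᵢˢᵃᵗ = 139.20 kPa
  T = 353.9 K: ΣzᵢPᵢˢᵃᵗ = 190.13 kPa
  T = 359.5 K: ΣzᵢPᵢˢᵃᵗ = 220.06 kPa
  T = 362.4 K: ΣzᵢPᵢˢᵃᵗ = 236.96 kPa
Interpolating between 359.5 K and 362.4 K gives T ≈ 359.7 K.

T = 359.7 K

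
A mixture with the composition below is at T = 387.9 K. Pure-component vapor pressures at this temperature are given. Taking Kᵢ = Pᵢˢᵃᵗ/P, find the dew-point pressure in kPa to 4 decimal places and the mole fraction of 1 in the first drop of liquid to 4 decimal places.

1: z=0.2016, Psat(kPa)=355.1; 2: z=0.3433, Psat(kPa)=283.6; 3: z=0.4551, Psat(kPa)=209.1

Pdew = 252.8633 kPa, x_1 = 0.1436

At the dew point ψ → 1, so Σzᵢ/Kᵢ = 1 with Kᵢ = Pᵢˢᵃᵗ/P ⇒ 1/P = Σzᵢ/Pᵢˢᵃᵗ.
1/P = 0.2016/355.1 + 0.3433/283.6 + 0.4551/209.1 = 0.0039547 ⇒ P = 252.8633 kPa
xᵢ = zᵢP/Pᵢˢᵃᵗ ⇒ x_1 = 0.2016·252.8633/355.1 = 0.1436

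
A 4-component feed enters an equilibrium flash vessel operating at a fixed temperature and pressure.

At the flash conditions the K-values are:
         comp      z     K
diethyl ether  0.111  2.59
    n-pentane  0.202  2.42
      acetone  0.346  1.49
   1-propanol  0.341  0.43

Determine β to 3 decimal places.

Material balance + equilibrium reduce to Σ zᵢ(Kᵢ−1)/(1+β(Kᵢ−1)) = 0.
Feasibility: ΣzᵢKᵢ = 1.438, Σzᵢ/Kᵢ = 1.152 — both > 1, two phases present.
Newton–Raphson from β = 0.44:
  β = 0.440: g = 0.1604, g' = -0.505 → β = 0.758
  β = 0.758: g = -0.0002, g' = -0.540 → β = 0.757
Converged at β = 0.757.

β = 0.757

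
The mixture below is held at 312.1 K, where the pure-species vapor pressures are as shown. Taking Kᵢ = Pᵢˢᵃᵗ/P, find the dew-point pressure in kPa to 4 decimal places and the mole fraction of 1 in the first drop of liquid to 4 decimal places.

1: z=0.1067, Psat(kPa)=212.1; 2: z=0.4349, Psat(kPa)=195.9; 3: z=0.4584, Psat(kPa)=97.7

Pdew = 134.8620 kPa, x_1 = 0.0678

At the dew point ψ → 1, so Σzᵢ/Kᵢ = 1 with Kᵢ = Pᵢˢᵃᵗ/P ⇒ 1/P = Σzᵢ/Pᵢˢᵃᵗ.
1/P = 0.1067/212.1 + 0.4349/195.9 + 0.4584/97.7 = 0.0074150 ⇒ P = 134.8620 kPa
xᵢ = zᵢP/Pᵢˢᵃᵗ ⇒ x_1 = 0.1067·134.8620/212.1 = 0.0678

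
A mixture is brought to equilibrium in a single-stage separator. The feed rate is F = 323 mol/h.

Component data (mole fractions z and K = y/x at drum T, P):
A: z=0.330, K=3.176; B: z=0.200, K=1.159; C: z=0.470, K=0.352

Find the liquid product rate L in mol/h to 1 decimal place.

Material balance + equilibrium reduce to Σ zᵢ(Kᵢ−1)/(1+V/F(Kᵢ−1)) = 0.
g(0) = ΣzᵢKᵢ − 1 = 0.445 and g(1) = 1 − Σzᵢ/Kᵢ = -0.612, so a root lies in (0, 1).
Newton–Raphson from V/F = 0.39:
  V/F = 0.390: g = 0.0108, g' = -0.815 → V/F = 0.403
Converged at V/F = 0.403.
Then V = V/F·F = 0.4033·323 = 130.3 mol/h and L = F − V = 192.7 mol/h.

L = 192.7 mol/h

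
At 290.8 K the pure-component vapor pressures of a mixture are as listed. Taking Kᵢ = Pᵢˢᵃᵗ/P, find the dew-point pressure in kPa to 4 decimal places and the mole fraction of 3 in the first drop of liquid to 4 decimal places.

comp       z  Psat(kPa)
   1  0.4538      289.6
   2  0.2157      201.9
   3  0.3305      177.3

Pdew = 222.2513 kPa, x_3 = 0.4143

At the dew point ψ → 1, so Σzᵢ/Kᵢ = 1 with Kᵢ = Pᵢˢᵃᵗ/P ⇒ 1/P = Σzᵢ/Pᵢˢᵃᵗ.
1/P = 0.4538/289.6 + 0.2157/201.9 + 0.3305/177.3 = 0.0044994 ⇒ P = 222.2513 kPa
xᵢ = zᵢP/Pᵢˢᵃᵗ ⇒ x_3 = 0.3305·222.2513/177.3 = 0.4143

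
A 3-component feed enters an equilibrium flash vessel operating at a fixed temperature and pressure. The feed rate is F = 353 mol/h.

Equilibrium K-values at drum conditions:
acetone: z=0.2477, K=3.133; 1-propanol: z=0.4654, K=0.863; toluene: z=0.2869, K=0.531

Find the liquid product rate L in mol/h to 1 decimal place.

L = 165.7 mol/h

Rachford–Rice: g(V/F) = Σ zᵢ(Kᵢ−1)/(1+V/F(Kᵢ−1)) = 0.
g(0) = ΣzᵢKᵢ − 1 = 0.3300 and g(1) = 1 − Σzᵢ/Kᵢ = -0.1586, so a root lies in (0, 1).
Iterate (Newton) starting at V/F = 0.5:
  V/F = 0.5000: g = 0.01145, g' = -0.3817 → V/F = 0.5300
  V/F = 0.5300: g = 0.00018, g' = -0.3702 → V/F = 0.5305
Converged at V/F = 0.5305.
Then V = V/F·F = 0.5305·353 = 187.3 mol/h and L = F − V = 165.7 mol/h.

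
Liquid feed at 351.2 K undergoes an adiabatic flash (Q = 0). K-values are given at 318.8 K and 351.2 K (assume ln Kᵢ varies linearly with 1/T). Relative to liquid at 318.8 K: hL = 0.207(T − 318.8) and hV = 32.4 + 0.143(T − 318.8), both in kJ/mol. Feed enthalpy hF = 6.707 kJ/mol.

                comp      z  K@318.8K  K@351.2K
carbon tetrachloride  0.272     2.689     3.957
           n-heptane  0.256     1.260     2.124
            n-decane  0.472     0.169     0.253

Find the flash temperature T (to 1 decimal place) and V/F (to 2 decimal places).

T = 322.7 K, V/F = 0.18

Adiabatic flash: solve Rachford–Rice at each trial T, then check hF = ψ·hV(T) + (1−ψ)·hL(T).
  T = 318.8 K: K = (2.689, 1.260, 0.169), RR gives ψ = 0.131, H_out = 4.258 kJ/mol
  T = 351.2 K: K = (3.957, 2.124, 0.253), RR gives ψ = 0.454, H_out = 20.484 kJ/mol
  T = 335.0 K: K = (3.293, 1.657, 0.209), RR gives ψ = 0.319, H_out = 13.348 kJ/mol
  T = 326.9 K: K = (2.983, 1.450, 0.188), RR gives ψ = 0.234, H_out = 9.126 kJ/mol
  T = 322.9 K: K = (2.836, 1.354, 0.179), RR gives ψ = 0.186, H_out = 6.815 kJ/mol
  T = 320.9 K: K = (2.764, 1.308, 0.174), RR gives ψ = 0.160, H_out = 5.593 kJ/mol
Linear interpolation between T = 320.9 (H_out = 5.593) and T = 322.9 (H_out = 6.815) on hF = 6.707 gives T ≈ 322.7 K, at which ψ = 0.18.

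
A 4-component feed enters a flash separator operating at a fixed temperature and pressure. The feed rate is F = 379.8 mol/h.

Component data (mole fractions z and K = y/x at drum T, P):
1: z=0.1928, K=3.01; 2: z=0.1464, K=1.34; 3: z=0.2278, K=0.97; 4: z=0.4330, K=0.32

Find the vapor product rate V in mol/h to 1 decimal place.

Let β = V/F and solve Σ zᵢ(Kᵢ−1)/(1+β(Kᵢ−1)) = 0.
g(0) = ΣzᵢKᵢ − 1 = 0.1360 and g(1) = 1 − Σzᵢ/Kᵢ = -0.7613, so a root lies in (0, 1).
Newton–Raphson from β = 0.49:
  β = 0.4900: g = -0.21060, g' = -0.6607 → β = 0.1712
  β = 0.1712: g = -0.00477, g' = -0.7029 → β = 0.1644
  β = 0.1644: g = 0.00002, g' = -0.7092 → β = 0.1645
Converged at β = 0.1645.
Then V = β·F = 0.1645·379.8 = 62.5 mol/h and L = F − V = 317.3 mol/h.

V = 62.5 mol/h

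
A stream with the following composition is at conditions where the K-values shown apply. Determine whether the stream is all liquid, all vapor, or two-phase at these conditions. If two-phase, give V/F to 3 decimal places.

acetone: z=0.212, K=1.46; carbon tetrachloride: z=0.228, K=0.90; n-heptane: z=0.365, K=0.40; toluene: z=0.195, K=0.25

all liquid

ΣzᵢKᵢ = 0.709; Σzᵢ/Kᵢ = 2.091.
Since ΣzᵢKᵢ < 1 the mixture is below its bubble point — single liquid phase.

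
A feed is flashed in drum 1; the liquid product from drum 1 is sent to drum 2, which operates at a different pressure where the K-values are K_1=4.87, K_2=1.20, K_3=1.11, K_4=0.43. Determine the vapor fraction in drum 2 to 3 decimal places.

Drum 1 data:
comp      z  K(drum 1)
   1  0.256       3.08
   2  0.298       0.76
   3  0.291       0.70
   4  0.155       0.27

Drum 1:
Iterate (Newton) starting at ψ₁ = 0.5:
  ψ₁ = 0.500: g = -0.1011, g' = -0.529 → ψ₁ = 0.309
  ψ₁ = 0.309: g = 0.0046, g' = -0.600 → ψ₁ = 0.317
Converged at ψ₁ = 0.317.
Drum-1 compositions:
  1: x = 0.154, y = 0.475
  2: x = 0.323, y = 0.245
  3: x = 0.322, y = 0.225
  4: x = 0.202, y = 0.054
Drum-2 feed = drum-1 liquid: z₂ = (0.1543, 0.3225, 0.3215, 0.2016).
Drum 2:
Let ψ₂ = V/F and solve Σ zᵢ(Kᵢ−1)/(1+ψ₂(Kᵢ−1)) = 0.
Feasibility: ΣzᵢKᵢ = 1.582, Σzᵢ/Kᵢ = 1.059 — both > 1, two phases present.
Newton iteration, ψ₂⁰ = 0.5:
  ψ₂ = 0.500: g = 0.1350, g' = -0.411 → ψ₂ = 0.829
  ψ₂ = 0.829: g = 0.0120, g' = -0.379 → ψ₂ = 0.860
Converged at ψ₂ = 0.860.
  1: x = 0.036, y = 0.174
  2: x = 0.275, y = 0.330
  3: x = 0.294, y = 0.326
  4: x = 0.395, y = 0.170

V/F (drum 2) = 0.860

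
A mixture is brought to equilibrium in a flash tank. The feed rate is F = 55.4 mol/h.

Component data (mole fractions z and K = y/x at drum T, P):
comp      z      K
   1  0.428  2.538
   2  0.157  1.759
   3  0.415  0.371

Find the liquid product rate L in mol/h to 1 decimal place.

Rachford–Rice: g(ψ) = Σ zᵢ(Kᵢ−1)/(1+ψ(Kᵢ−1)) = 0.
Check two-phase: ΣzᵢKᵢ = 1.516 > 1 and Σzᵢ/Kᵢ = 1.376 > 1, so g(0) = 0.516 > 0 and g(1) = -0.376 < 0.
Iterate (Newton) starting at ψ = 0.5:
  ψ = 0.500: g = 0.0777, g' = -0.720 → ψ = 0.608
  ψ = 0.608: g = -0.0009, g' = -0.743 → ψ = 0.607
Converged at ψ = 0.607.
Then V = ψ·F = 0.6067·55.4 = 33.6 mol/h and L = F − V = 21.8 mol/h.

L = 21.8 mol/h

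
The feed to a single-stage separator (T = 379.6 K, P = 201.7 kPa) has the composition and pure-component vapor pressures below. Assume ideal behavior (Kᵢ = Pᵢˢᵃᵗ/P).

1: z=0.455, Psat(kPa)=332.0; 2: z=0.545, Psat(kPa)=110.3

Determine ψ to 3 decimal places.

Raoult's law: Kᵢ = Pᵢˢᵃᵗ/P = Pᵢˢᵃᵗ/201.7.
  K_1 = 332.0/201.7 = 1.64601, K_2 = 110.3/201.7 = 0.54685
Material balance + equilibrium reduce to Σ zᵢ(Kᵢ−1)/(1+ψ(Kᵢ−1)) = 0.
Feasibility: ΣzᵢKᵢ = 1.047, Σzᵢ/Kᵢ = 1.273 — both > 1, two phases present.
Binary case is linear: z₁(K₁−1)(1+ψ(K₂−1)) + z₂(K₂−1)(1+ψ(K₁−1)) = 0
⇒ ψ = [z₁(K₁−1)+z₂(K₂−1)] / [−(K₁−1)(K₂−1)] = 0.0470/0.2927 = 0.160

ψ = 0.160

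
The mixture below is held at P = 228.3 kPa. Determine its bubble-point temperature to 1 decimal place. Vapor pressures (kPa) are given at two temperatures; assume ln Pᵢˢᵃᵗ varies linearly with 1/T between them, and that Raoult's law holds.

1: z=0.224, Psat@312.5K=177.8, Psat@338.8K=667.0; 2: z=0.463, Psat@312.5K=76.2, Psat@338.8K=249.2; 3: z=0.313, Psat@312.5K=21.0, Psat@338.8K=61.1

Bubble-point temperature: ΣzᵢPᵢˢᵃᵗ(T) = P. Interpolate ln Pᵢˢᵃᵗ = aᵢ + bᵢ/T.
  T = 312.5 K: ΣzᵢPᵢˢᵃᵗ = 81.68 kPa
  T = 338.8 K: ΣzᵢPᵢˢᵃᵗ = 283.91 kPa
  T = 325.6 K: ΣzᵢPᵢˢᵃᵗ = 155.66 kPa
  T = 332.2 K: ΣzᵢPᵢˢᵃᵗ = 211.44 kPa
  T = 335.5 K: ΣzᵢPᵢˢᵃᵗ = 245.36 kPa
  T = 333.9 K: ΣzᵢPᵢˢᵃᵗ = 228.36 kPa
Interpolating between 332.2 K and 333.9 K gives T ≈ 333.9 K.

T = 333.9 K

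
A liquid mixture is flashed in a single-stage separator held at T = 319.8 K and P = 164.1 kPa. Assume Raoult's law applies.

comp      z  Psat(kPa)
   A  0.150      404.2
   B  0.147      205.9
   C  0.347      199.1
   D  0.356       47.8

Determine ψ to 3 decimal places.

Raoult's law: Kᵢ = Pᵢˢᵃᵗ/P = Pᵢˢᵃᵗ/164.1.
  K_A = 404.2/164.1 = 2.46313, K_B = 205.9/164.1 = 1.25472, K_C = 199.1/164.1 = 1.21328, K_D = 47.8/164.1 = 0.29129
Rachford–Rice: g(ψ) = Σ zᵢ(Kᵢ−1)/(1+ψ(Kᵢ−1)) = 0.
g(0) = ΣzᵢKᵢ − 1 = 0.079 and g(1) = 1 − Σzᵢ/Kᵢ = -0.686, so a root lies in (0, 1).
Newton–Raphson from ψ = 0.58:
  ψ = 0.580: g = -0.2112, g' = -0.629 → ψ = 0.244
  ψ = 0.244: g = -0.0379, g' = -0.459 → ψ = 0.162
Converged at ψ = 0.162.

ψ = 0.162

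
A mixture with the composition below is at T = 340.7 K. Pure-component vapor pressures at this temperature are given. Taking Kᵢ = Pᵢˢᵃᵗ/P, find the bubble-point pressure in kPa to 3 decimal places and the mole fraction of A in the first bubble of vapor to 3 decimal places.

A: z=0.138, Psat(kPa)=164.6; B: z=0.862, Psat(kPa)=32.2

Pbub = 50.471 kPa, y_A = 0.450

At the bubble point ψ → 0, so ΣzᵢKᵢ = 1 with Kᵢ = Pᵢˢᵃᵗ/P ⇒ P = ΣzᵢPᵢˢᵃᵗ.
P = 0.138·164.6 + 0.862·32.2 = 50.471 kPa
yᵢ = zᵢPᵢˢᵃᵗ/P ⇒ y_A = 0.138·164.6/50.471 = 0.450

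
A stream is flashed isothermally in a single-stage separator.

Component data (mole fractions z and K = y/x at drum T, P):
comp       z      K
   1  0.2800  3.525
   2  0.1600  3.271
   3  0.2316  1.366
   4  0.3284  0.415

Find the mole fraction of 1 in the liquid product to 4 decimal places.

Let β = V/F and solve Σ zᵢ(Kᵢ−1)/(1+β(Kᵢ−1)) = 0.
Feasibility: ΣzᵢKᵢ = 1.9630, Σzᵢ/Kᵢ = 1.0892 — both > 1, two phases present.
Newton iteration, β⁰ = 0.41:
  β = 0.4100: g = 0.35651, g' = -0.8702 → β = 0.8197
  β = 0.8197: g = 0.05339, g' = -0.7234 → β = 0.8935
  β = 0.8935: g = -0.00153, g' = -0.7692 → β = 0.8915
Converged at β = 0.8915.
Compositions from xᵢ = zᵢ/(1+β(Kᵢ−1)), yᵢ = Kᵢxᵢ:
  1: x = 0.0861, y = 0.3036
  2: x = 0.0529, y = 0.1730
  3: x = 0.1746, y = 0.2385
  4: x = 0.6864, y = 0.2848

x_1 = 0.0861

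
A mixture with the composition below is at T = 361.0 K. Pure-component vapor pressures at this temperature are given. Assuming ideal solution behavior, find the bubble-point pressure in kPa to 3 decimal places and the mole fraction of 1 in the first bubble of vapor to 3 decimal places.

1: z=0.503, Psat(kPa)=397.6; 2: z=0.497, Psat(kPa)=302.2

At the bubble point ψ → 0, so ΣzᵢKᵢ = 1 with Kᵢ = Pᵢˢᵃᵗ/P ⇒ P = ΣzᵢPᵢˢᵃᵗ.
P = 0.503·397.6 + 0.497·302.2 = 350.186 kPa
yᵢ = zᵢPᵢˢᵃᵗ/P ⇒ y_1 = 0.503·397.6/350.186 = 0.571

Pbub = 350.186 kPa, y_1 = 0.571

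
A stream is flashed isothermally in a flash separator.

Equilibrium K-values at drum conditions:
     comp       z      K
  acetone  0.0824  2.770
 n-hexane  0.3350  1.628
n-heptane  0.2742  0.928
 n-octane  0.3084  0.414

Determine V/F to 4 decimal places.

Material balance + equilibrium reduce to Σ zᵢ(Kᵢ−1)/(1+V/F(Kᵢ−1)) = 0.
g(0) = ΣzᵢKᵢ − 1 = 0.1558 and g(1) = 1 − Σzᵢ/Kᵢ = -0.2759, so a root lies in (0, 1).
Iterate (Newton) starting at V/F = 0.37:
  V/F = 0.3700: g = 0.00781, g' = -0.3554 → V/F = 0.3920
Converged at V/F = 0.3920.

V/F = 0.3920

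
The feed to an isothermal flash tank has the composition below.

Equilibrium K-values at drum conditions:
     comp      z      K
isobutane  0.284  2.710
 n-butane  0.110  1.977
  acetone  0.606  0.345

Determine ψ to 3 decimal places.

Rachford–Rice: g(ψ) = Σ zᵢ(Kᵢ−1)/(1+ψ(Kᵢ−1)) = 0.
Feasibility: ΣzᵢKᵢ = 1.196, Σzᵢ/Kᵢ = 1.917 — both > 1, two phases present.
Newton–Raphson from ψ = 0.5:
  ψ = 0.500: g = -0.2562, g' = -0.864 → ψ = 0.203
  ψ = 0.203: g = -0.0079, g' = -0.876 → ψ = 0.194
Converged at ψ = 0.194.

ψ = 0.194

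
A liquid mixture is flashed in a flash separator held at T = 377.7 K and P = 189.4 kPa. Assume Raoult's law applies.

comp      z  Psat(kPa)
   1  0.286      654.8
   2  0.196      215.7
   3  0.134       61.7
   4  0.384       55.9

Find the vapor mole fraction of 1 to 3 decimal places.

Raoult's law: Kᵢ = Pᵢˢᵃᵗ/P = Pᵢˢᵃᵗ/189.4.
  K_1 = 654.8/189.4 = 3.45723, K_2 = 215.7/189.4 = 1.13886, K_3 = 61.7/189.4 = 0.32577, K_4 = 55.9/189.4 = 0.29514
Material balance + equilibrium reduce to Σ zᵢ(Kᵢ−1)/(1+ψ(Kᵢ−1)) = 0.
Check two-phase: ΣzᵢKᵢ = 1.369 > 1 and Σzᵢ/Kᵢ = 1.967 > 1, so g(0) = 0.369 > 0 and g(1) = -0.967 < 0.
Newton iteration, ψ⁰ = 0.5:
  ψ = 0.500: g = -0.2135, g' = -0.945 → ψ = 0.274
Converged at ψ = 0.274.
Compositions from xᵢ = zᵢ/(1+ψ(Kᵢ−1)), yᵢ = Kᵢxᵢ:
  1: x = 0.171, y = 0.591
  2: x = 0.189, y = 0.215
  3: x = 0.164, y = 0.054
  4: x = 0.476, y = 0.140

y_1 = 0.591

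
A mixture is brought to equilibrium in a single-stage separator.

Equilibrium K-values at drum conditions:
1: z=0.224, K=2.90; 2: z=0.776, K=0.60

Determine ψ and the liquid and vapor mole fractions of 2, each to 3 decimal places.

ψ = 0.152, x_2 = 0.826, y_2 = 0.496

Rachford–Rice: g(ψ) = Σ zᵢ(Kᵢ−1)/(1+ψ(Kᵢ−1)) = 0.
Feasibility: ΣzᵢKᵢ = 1.115, Σzᵢ/Kᵢ = 1.371 — both > 1, two phases present.
Newton iteration, ψ⁰ = 0.5:
  ψ = 0.500: g = -0.1697, g' = -0.407 → ψ = 0.083
  ψ = 0.083: g = 0.0469, g' = -0.737 → ψ = 0.146
  ψ = 0.146: g = 0.0034, g' = -0.635 → ψ = 0.152
Converged at ψ = 0.152.
Compositions from xᵢ = zᵢ/(1+ψ(Kᵢ−1)), yᵢ = Kᵢxᵢ:
  1: x = 0.174, y = 0.504
  2: x = 0.826, y = 0.496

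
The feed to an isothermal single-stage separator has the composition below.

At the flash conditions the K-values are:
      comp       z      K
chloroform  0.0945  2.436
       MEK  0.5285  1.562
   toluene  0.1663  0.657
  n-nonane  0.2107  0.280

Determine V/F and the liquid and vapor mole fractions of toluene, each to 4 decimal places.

V/F = 0.5107, x_toluene = 0.2016, y_toluene = 0.1325

Iterate (Newton) starting at V/F = 0.5:
  V/F = 0.5000: g = 0.00497, g' = -0.4629 → V/F = 0.5107
Converged at V/F = 0.5107.
Compositions from xᵢ = zᵢ/(1+V/F(Kᵢ−1)), yᵢ = Kᵢxᵢ:
  chloroform: x = 0.0545, y = 0.1328
  MEK: x = 0.4106, y = 0.6414
  toluene: x = 0.2016, y = 0.1325
  n-nonane: x = 0.3332, y = 0.0933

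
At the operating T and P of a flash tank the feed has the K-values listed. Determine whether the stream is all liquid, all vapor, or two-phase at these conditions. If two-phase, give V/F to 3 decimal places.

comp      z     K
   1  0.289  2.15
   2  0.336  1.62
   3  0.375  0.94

ΣzᵢKᵢ = 1.518; Σzᵢ/Kᵢ = 0.741.
Since Σzᵢ/Kᵢ < 1 the mixture is above its dew point — single vapor phase.

all vapor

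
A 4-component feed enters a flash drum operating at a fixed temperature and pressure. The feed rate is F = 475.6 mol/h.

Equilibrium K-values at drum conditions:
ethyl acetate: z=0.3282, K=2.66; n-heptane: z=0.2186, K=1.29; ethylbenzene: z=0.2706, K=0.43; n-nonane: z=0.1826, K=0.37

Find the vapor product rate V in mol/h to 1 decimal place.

V = 214.0 mol/h

Rachford–Rice: g(β) = Σ zᵢ(Kᵢ−1)/(1+β(Kᵢ−1)) = 0.
Check two-phase: ΣzᵢKᵢ = 1.3389 > 1 and Σzᵢ/Kᵢ = 1.4157 > 1, so g(0) = 0.3389 > 0 and g(1) = -0.4157 < 0.
Newton–Raphson from β = 0.54:
  β = 0.5400: g = -0.05508, g' = -0.6152 → β = 0.4505
  β = 0.4505: g = -0.00036, g' = -0.6109 → β = 0.4499
Converged at β = 0.4499.
Then V = β·F = 0.4499·475.6 = 214.0 mol/h and L = F − V = 261.6 mol/h.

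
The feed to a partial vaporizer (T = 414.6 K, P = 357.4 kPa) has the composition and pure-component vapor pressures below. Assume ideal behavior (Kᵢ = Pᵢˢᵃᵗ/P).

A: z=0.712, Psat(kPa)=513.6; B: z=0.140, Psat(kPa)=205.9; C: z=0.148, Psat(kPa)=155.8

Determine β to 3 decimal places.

Raoult's law: Kᵢ = Pᵢˢᵃᵗ/P = Pᵢˢᵃᵗ/357.4.
  K_A = 513.6/357.4 = 1.43705, K_B = 205.9/357.4 = 0.57611, K_C = 155.8/357.4 = 0.43593
Material balance + equilibrium reduce to Σ zᵢ(Kᵢ−1)/(1+β(Kᵢ−1)) = 0.
Feasibility: ΣzᵢKᵢ = 1.168, Σzᵢ/Kᵢ = 1.078 — both > 1, two phases present.
Newton iteration, β⁰ = 0.38:
  β = 0.380: g = 0.0899, g' = -0.212 → β = 0.804
  β = 0.804: g = -0.0125, g' = -0.290 → β = 0.761
  β = 0.761: g = -0.0003, g' = -0.276 → β = 0.760
Converged at β = 0.760.

β = 0.760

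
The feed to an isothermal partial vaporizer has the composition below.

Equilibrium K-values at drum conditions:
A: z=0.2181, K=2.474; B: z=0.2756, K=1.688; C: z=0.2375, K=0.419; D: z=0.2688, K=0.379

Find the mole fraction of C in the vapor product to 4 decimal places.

y_C = 0.1217

Iterate (Newton) starting at ψ = 0.5:
  ψ = 0.5000: g = -0.11042, g' = -0.6066 → ψ = 0.3180
  ψ = 0.3180: g = -0.00278, g' = -0.5891 → ψ = 0.3132
Converged at ψ = 0.3132.
Compositions from xᵢ = zᵢ/(1+ψ(Kᵢ−1)), yᵢ = Kᵢxᵢ:
  A: x = 0.1492, y = 0.3691
  B: x = 0.2267, y = 0.3827
  C: x = 0.2903, y = 0.1217
  D: x = 0.3337, y = 0.1265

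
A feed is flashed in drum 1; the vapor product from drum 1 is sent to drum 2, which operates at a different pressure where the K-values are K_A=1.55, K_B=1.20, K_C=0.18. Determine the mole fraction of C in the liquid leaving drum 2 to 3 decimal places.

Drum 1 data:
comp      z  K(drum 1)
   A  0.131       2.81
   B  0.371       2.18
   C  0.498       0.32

x_C (drum 2) = 0.263

Drum 1:
Rachford–Rice: g(ψ₁) = Σ zᵢ(Kᵢ−1)/(1+ψ₁(Kᵢ−1)) = 0.
Feasibility: ΣzᵢKᵢ = 1.336, Σzᵢ/Kᵢ = 1.773 — both > 1, two phases present.
Newton–Raphson from ψ₁ = 0.31:
  ψ₁ = 0.310: g = 0.0433, g' = -0.823 → ψ₁ = 0.363
Converged at ψ₁ = 0.363.
Drum-1 compositions:
  A: x = 0.079, y = 0.222
  B: x = 0.260, y = 0.566
  C: x = 0.661, y = 0.212
Drum-2 feed = drum-1 vapor: z₂ = (0.2222, 0.5663, 0.2116).
Drum 2:
Rachford–Rice: g(ψ₂) = Σ zᵢ(Kᵢ−1)/(1+ψ₂(Kᵢ−1)) = 0.
Feasibility: ΣzᵢKᵢ = 1.062, Σzᵢ/Kᵢ = 1.791 — both > 1, two phases present.
Newton iteration, ψ₂⁰ = 0.5:
  ψ₂ = 0.500: g = -0.0953, g' = -0.469 → ψ₂ = 0.297
  ψ₂ = 0.297: g = -0.0173, g' = -0.318 → ψ₂ = 0.242
  ψ₂ = 0.242: g = -0.0007, g' = -0.294 → ψ₂ = 0.240
Converged at ψ₂ = 0.240.
  A: x = 0.196, y = 0.304
  B: x = 0.540, y = 0.648
  C: x = 0.263, y = 0.047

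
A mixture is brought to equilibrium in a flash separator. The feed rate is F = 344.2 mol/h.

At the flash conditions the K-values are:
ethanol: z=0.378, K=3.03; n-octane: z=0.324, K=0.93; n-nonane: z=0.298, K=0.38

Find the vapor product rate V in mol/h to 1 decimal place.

Material balance + equilibrium reduce to Σ zᵢ(Kᵢ−1)/(1+ψ(Kᵢ−1)) = 0.
Feasibility: ΣzᵢKᵢ = 1.560, Σzᵢ/Kᵢ = 1.257 — both > 1, two phases present.
Iterate (Newton) starting at ψ = 0.52:
  ψ = 0.520: g = 0.0771, g' = -0.620 → ψ = 0.644
  ψ = 0.644: g = 0.0010, g' = -0.612 → ψ = 0.646
Converged at ψ = 0.646.
Then V = ψ·F = 0.6460·344.2 = 222.4 mol/h and L = F − V = 121.8 mol/h.

V = 222.4 mol/h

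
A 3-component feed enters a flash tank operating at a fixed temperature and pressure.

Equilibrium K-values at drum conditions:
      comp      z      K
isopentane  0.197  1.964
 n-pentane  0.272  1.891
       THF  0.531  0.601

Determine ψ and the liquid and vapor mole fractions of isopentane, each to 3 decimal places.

Iterate (Newton) starting at ψ = 0.36:
  ψ = 0.360: g = 0.0771, g' = -0.340 → ψ = 0.587
  ψ = 0.587: g = 0.0038, g' = -0.312 → ψ = 0.599
Converged at ψ = 0.599.
Compositions from xᵢ = zᵢ/(1+ψ(Kᵢ−1)), yᵢ = Kᵢxᵢ:
  isopentane: x = 0.125, y = 0.245
  n-pentane: x = 0.177, y = 0.335
  THF: x = 0.698, y = 0.419

ψ = 0.599, x_isopentane = 0.125, y_isopentane = 0.245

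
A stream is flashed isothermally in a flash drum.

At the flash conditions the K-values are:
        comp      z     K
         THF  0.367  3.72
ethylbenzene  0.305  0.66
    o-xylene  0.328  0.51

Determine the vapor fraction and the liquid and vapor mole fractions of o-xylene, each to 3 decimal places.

Iterate (Newton) starting at ψ = 0.47:
  ψ = 0.470: g = 0.1059, g' = -0.706 → ψ = 0.620
  ψ = 0.620: g = 0.0093, g' = -0.595 → ψ = 0.636
Converged at ψ = 0.636.
Compositions from xᵢ = zᵢ/(1+ψ(Kᵢ−1)), yᵢ = Kᵢxᵢ:
  THF: x = 0.134, y = 0.500
  ethylbenzene: x = 0.389, y = 0.257
  o-xylene: x = 0.476, y = 0.243

ψ = 0.636, x_o-xylene = 0.476, y_o-xylene = 0.243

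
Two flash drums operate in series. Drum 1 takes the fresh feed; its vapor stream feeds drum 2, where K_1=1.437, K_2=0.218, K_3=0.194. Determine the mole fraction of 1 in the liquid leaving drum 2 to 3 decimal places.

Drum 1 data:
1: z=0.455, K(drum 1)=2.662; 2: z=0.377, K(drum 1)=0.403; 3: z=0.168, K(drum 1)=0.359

x_1 (drum 2) = 0.644

Drum 1:
Let ψ₁ = V/F and solve Σ zᵢ(Kᵢ−1)/(1+ψ₁(Kᵢ−1)) = 0.
Check two-phase: ΣzᵢKᵢ = 1.423 > 1 and Σzᵢ/Kᵢ = 1.574 > 1, so g(0) = 0.423 > 0 and g(1) = -0.574 < 0.
Iterate (Newton) starting at ψ₁ = 0.6:
  ψ₁ = 0.600: g = -0.1470, g' = -0.824 → ψ₁ = 0.421
  ψ₁ = 0.421: g = -0.0036, g' = -0.804 → ψ₁ = 0.417
Converged at ψ₁ = 0.417.
Drum-1 compositions:
  1: x = 0.269, y = 0.715
  2: x = 0.502, y = 0.202
  3: x = 0.229, y = 0.082
Drum-2 feed = drum-1 vapor: z₂ = (0.7154, 0.2023, 0.0823).
Drum 2:
Material balance + equilibrium reduce to Σ zᵢ(Kᵢ−1)/(1+ψ₂(Kᵢ−1)) = 0.
g(0) = ΣzᵢKᵢ − 1 = 0.088 and g(1) = 1 − Σzᵢ/Kᵢ = -0.850, so a root lies in (0, 1).
Iterate (Newton) starting at ψ₂ = 0.51:
  ψ₂ = 0.510: g = -0.1201, g' = -0.588 → ψ₂ = 0.306
  ψ₂ = 0.306: g = -0.0201, g' = -0.414 → ψ₂ = 0.257
  ψ₂ = 0.257: g = -0.0006, g' = -0.389 → ψ₂ = 0.255
Converged at ψ₂ = 0.255.
  1: x = 0.644, y = 0.925
  2: x = 0.253, y = 0.055
  3: x = 0.104, y = 0.020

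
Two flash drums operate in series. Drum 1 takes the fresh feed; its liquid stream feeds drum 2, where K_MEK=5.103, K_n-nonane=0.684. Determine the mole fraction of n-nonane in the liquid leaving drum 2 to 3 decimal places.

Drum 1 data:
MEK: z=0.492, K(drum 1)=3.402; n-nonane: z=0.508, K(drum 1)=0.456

Drum 1:
Material balance + equilibrium reduce to Σ zᵢ(Kᵢ−1)/(1+ψ₁(Kᵢ−1)) = 0.
Feasibility: ΣzᵢKᵢ = 1.905, Σzᵢ/Kᵢ = 1.259 — both > 1, two phases present.
Binary case is linear: z₁(K₁−1)(1+ψ₁(K₂−1)) + z₂(K₂−1)(1+ψ₁(K₁−1)) = 0
⇒ ψ₁ = [z₁(K₁−1)+z₂(K₂−1)] / [−(K₁−1)(K₂−1)] = 0.9054/1.3067 = 0.693
Drum-1 compositions:
  MEK: x = 0.185, y = 0.628
  n-nonane: x = 0.815, y = 0.372
Drum-2 feed = drum-1 liquid: z₂ = (0.1847, 0.8153).
Drum 2:
Rachford–Rice: g(ψ₂) = Σ zᵢ(Kᵢ−1)/(1+ψ₂(Kᵢ−1)) = 0.
Check two-phase: ΣzᵢKᵢ = 1.500 > 1 and Σzᵢ/Kᵢ = 1.228 > 1, so g(0) = 0.500 > 0 and g(1) = -0.228 < 0.
Binary case is linear: z₁(K₁−1)(1+ψ₂(K₂−1)) + z₂(K₂−1)(1+ψ₂(K₁−1)) = 0
⇒ ψ₂ = [z₁(K₁−1)+z₂(K₂−1)] / [−(K₁−1)(K₂−1)] = 0.5000/1.2965 = 0.386
  MEK: x = 0.072, y = 0.365
  n-nonane: x = 0.928, y = 0.635

x_n-nonane (drum 2) = 0.928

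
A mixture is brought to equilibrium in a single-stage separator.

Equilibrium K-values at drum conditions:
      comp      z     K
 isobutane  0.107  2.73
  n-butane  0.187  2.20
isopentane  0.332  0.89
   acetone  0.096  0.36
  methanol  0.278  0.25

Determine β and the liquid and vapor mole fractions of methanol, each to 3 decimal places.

Let β = V/F and solve Σ zᵢ(Kᵢ−1)/(1+β(Kᵢ−1)) = 0.
g(0) = ΣzᵢKᵢ − 1 = 0.103 and g(1) = 1 − Σzᵢ/Kᵢ = -0.876, so a root lies in (0, 1).
Newton iteration, β⁰ = 0.49:
  β = 0.490: g = -0.2163, g' = -0.679 → β = 0.172
  β = 0.172: g = -0.0168, g' = -0.635 → β = 0.145
  β = 0.145: g = 0.0002, g' = -0.649 → β = 0.146
Converged at β = 0.146.
Compositions from xᵢ = zᵢ/(1+β(Kᵢ−1)), yᵢ = Kᵢxᵢ:
  isobutane: x = 0.085, y = 0.233
  n-butane: x = 0.159, y = 0.350
  isopentane: x = 0.337, y = 0.300
  acetone: x = 0.106, y = 0.038
  methanol: x = 0.312, y = 0.078

β = 0.146, x_methanol = 0.312, y_methanol = 0.078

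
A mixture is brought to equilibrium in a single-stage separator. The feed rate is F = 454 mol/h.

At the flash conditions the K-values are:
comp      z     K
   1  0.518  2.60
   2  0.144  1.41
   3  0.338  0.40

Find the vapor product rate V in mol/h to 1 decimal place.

V = 374.4 mol/h

Let β = V/F and solve Σ zᵢ(Kᵢ−1)/(1+β(Kᵢ−1)) = 0.
g(0) = ΣzᵢKᵢ − 1 = 0.685 and g(1) = 1 − Σzᵢ/Kᵢ = -0.146, so a root lies in (0, 1).
Newton iteration, β⁰ = 0.33:
  β = 0.330: g = 0.3415, g' = -0.776 → β = 0.770
  β = 0.770: g = 0.0391, g' = -0.701 → β = 0.826
  β = 0.826: g = -0.0010, g' = -0.738 → β = 0.825
Converged at β = 0.825.
Then V = β·F = 0.8247·454 = 374.4 mol/h and L = F − V = 79.6 mol/h.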